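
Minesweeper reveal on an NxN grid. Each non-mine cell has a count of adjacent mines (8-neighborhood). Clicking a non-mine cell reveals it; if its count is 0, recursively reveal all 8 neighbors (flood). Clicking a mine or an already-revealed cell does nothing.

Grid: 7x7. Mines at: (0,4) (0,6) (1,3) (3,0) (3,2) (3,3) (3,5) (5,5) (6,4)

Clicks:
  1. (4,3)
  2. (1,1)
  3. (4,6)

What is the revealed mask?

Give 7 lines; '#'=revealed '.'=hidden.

Click 1 (4,3) count=2: revealed 1 new [(4,3)] -> total=1
Click 2 (1,1) count=0: revealed 9 new [(0,0) (0,1) (0,2) (1,0) (1,1) (1,2) (2,0) (2,1) (2,2)] -> total=10
Click 3 (4,6) count=2: revealed 1 new [(4,6)] -> total=11

Answer: ###....
###....
###....
.......
...#..#
.......
.......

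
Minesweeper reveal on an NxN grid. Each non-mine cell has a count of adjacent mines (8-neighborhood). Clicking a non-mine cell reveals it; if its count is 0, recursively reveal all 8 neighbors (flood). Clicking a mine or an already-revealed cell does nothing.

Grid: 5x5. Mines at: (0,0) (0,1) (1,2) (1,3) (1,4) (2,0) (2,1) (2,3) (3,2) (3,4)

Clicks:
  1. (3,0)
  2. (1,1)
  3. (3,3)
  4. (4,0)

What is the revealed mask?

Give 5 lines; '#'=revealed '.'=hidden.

Click 1 (3,0) count=2: revealed 1 new [(3,0)] -> total=1
Click 2 (1,1) count=5: revealed 1 new [(1,1)] -> total=2
Click 3 (3,3) count=3: revealed 1 new [(3,3)] -> total=3
Click 4 (4,0) count=0: revealed 3 new [(3,1) (4,0) (4,1)] -> total=6

Answer: .....
.#...
.....
##.#.
##...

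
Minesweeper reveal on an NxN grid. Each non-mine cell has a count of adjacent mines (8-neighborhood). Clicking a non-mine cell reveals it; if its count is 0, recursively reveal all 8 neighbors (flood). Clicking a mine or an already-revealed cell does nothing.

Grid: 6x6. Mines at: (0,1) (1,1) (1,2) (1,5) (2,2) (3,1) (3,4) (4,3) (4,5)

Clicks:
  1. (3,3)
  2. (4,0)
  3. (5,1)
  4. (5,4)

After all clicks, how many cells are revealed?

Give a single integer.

Click 1 (3,3) count=3: revealed 1 new [(3,3)] -> total=1
Click 2 (4,0) count=1: revealed 1 new [(4,0)] -> total=2
Click 3 (5,1) count=0: revealed 5 new [(4,1) (4,2) (5,0) (5,1) (5,2)] -> total=7
Click 4 (5,4) count=2: revealed 1 new [(5,4)] -> total=8

Answer: 8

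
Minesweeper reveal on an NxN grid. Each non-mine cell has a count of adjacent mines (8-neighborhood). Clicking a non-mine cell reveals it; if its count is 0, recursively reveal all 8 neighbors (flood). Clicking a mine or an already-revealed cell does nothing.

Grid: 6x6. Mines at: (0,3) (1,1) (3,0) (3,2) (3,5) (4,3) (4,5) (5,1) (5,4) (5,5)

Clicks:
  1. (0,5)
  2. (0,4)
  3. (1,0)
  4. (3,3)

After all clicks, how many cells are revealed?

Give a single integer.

Click 1 (0,5) count=0: revealed 6 new [(0,4) (0,5) (1,4) (1,5) (2,4) (2,5)] -> total=6
Click 2 (0,4) count=1: revealed 0 new [(none)] -> total=6
Click 3 (1,0) count=1: revealed 1 new [(1,0)] -> total=7
Click 4 (3,3) count=2: revealed 1 new [(3,3)] -> total=8

Answer: 8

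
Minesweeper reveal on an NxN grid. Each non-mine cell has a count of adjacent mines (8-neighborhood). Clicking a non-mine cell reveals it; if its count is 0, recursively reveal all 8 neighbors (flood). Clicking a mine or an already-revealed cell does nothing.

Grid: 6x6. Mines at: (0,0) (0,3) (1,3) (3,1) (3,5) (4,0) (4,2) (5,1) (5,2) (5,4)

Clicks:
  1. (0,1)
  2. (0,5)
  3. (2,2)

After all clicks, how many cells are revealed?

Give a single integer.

Answer: 8

Derivation:
Click 1 (0,1) count=1: revealed 1 new [(0,1)] -> total=1
Click 2 (0,5) count=0: revealed 6 new [(0,4) (0,5) (1,4) (1,5) (2,4) (2,5)] -> total=7
Click 3 (2,2) count=2: revealed 1 new [(2,2)] -> total=8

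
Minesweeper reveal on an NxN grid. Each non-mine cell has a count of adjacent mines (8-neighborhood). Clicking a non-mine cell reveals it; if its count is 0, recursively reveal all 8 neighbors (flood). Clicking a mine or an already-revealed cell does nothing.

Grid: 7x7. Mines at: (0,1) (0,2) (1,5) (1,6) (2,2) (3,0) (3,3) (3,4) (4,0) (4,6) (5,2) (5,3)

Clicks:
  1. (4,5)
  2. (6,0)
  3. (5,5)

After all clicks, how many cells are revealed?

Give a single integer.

Answer: 6

Derivation:
Click 1 (4,5) count=2: revealed 1 new [(4,5)] -> total=1
Click 2 (6,0) count=0: revealed 4 new [(5,0) (5,1) (6,0) (6,1)] -> total=5
Click 3 (5,5) count=1: revealed 1 new [(5,5)] -> total=6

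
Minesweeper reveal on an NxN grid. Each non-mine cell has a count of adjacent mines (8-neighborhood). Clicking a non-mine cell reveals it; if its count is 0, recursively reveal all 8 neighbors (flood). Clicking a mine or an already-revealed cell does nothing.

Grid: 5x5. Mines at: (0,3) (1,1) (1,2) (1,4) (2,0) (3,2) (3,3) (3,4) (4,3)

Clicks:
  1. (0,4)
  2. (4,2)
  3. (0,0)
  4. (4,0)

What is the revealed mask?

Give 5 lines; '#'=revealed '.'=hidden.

Answer: #...#
.....
.....
##...
###..

Derivation:
Click 1 (0,4) count=2: revealed 1 new [(0,4)] -> total=1
Click 2 (4,2) count=3: revealed 1 new [(4,2)] -> total=2
Click 3 (0,0) count=1: revealed 1 new [(0,0)] -> total=3
Click 4 (4,0) count=0: revealed 4 new [(3,0) (3,1) (4,0) (4,1)] -> total=7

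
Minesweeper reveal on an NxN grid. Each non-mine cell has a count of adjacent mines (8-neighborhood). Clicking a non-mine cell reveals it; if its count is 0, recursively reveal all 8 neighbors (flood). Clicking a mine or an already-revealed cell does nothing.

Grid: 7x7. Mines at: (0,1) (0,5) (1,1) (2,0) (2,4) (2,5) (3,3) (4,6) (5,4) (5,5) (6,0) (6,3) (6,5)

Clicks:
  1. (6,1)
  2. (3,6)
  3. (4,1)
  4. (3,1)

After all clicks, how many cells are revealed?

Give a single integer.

Click 1 (6,1) count=1: revealed 1 new [(6,1)] -> total=1
Click 2 (3,6) count=2: revealed 1 new [(3,6)] -> total=2
Click 3 (4,1) count=0: revealed 9 new [(3,0) (3,1) (3,2) (4,0) (4,1) (4,2) (5,0) (5,1) (5,2)] -> total=11
Click 4 (3,1) count=1: revealed 0 new [(none)] -> total=11

Answer: 11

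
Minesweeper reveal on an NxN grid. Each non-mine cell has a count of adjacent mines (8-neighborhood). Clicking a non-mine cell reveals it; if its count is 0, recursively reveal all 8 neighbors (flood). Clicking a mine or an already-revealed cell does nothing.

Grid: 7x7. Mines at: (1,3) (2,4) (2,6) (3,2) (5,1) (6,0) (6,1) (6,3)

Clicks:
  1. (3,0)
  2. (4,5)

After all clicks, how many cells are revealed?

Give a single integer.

Click 1 (3,0) count=0: revealed 13 new [(0,0) (0,1) (0,2) (1,0) (1,1) (1,2) (2,0) (2,1) (2,2) (3,0) (3,1) (4,0) (4,1)] -> total=13
Click 2 (4,5) count=0: revealed 15 new [(3,3) (3,4) (3,5) (3,6) (4,3) (4,4) (4,5) (4,6) (5,3) (5,4) (5,5) (5,6) (6,4) (6,5) (6,6)] -> total=28

Answer: 28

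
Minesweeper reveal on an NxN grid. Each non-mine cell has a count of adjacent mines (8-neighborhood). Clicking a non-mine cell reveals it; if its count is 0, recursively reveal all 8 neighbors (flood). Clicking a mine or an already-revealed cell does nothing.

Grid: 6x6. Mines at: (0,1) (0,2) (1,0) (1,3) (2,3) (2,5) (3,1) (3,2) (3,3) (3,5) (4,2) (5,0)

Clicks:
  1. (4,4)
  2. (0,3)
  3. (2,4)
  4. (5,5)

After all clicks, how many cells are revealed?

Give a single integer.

Answer: 8

Derivation:
Click 1 (4,4) count=2: revealed 1 new [(4,4)] -> total=1
Click 2 (0,3) count=2: revealed 1 new [(0,3)] -> total=2
Click 3 (2,4) count=5: revealed 1 new [(2,4)] -> total=3
Click 4 (5,5) count=0: revealed 5 new [(4,3) (4,5) (5,3) (5,4) (5,5)] -> total=8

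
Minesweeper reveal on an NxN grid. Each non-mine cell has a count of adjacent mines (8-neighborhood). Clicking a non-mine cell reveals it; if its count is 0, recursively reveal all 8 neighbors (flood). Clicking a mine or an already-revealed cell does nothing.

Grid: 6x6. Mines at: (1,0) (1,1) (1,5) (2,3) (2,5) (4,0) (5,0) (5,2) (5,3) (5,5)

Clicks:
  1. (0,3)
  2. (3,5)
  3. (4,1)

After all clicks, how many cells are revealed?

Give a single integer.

Click 1 (0,3) count=0: revealed 6 new [(0,2) (0,3) (0,4) (1,2) (1,3) (1,4)] -> total=6
Click 2 (3,5) count=1: revealed 1 new [(3,5)] -> total=7
Click 3 (4,1) count=3: revealed 1 new [(4,1)] -> total=8

Answer: 8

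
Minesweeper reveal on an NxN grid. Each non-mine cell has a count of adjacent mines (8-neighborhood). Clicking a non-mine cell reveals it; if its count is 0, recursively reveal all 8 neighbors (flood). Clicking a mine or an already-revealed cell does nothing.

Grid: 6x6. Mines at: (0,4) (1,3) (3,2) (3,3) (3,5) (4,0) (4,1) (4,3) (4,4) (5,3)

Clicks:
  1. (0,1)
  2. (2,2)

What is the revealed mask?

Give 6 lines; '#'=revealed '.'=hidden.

Answer: ###...
###...
###...
##....
......
......

Derivation:
Click 1 (0,1) count=0: revealed 11 new [(0,0) (0,1) (0,2) (1,0) (1,1) (1,2) (2,0) (2,1) (2,2) (3,0) (3,1)] -> total=11
Click 2 (2,2) count=3: revealed 0 new [(none)] -> total=11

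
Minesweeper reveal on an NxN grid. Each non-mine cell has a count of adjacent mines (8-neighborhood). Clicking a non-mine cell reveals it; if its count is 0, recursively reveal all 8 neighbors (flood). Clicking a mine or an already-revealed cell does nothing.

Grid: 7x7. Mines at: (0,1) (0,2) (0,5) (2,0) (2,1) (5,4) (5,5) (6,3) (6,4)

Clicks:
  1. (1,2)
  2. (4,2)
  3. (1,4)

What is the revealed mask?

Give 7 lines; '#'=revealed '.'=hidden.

Click 1 (1,2) count=3: revealed 1 new [(1,2)] -> total=1
Click 2 (4,2) count=0: revealed 30 new [(1,3) (1,4) (1,5) (1,6) (2,2) (2,3) (2,4) (2,5) (2,6) (3,0) (3,1) (3,2) (3,3) (3,4) (3,5) (3,6) (4,0) (4,1) (4,2) (4,3) (4,4) (4,5) (4,6) (5,0) (5,1) (5,2) (5,3) (6,0) (6,1) (6,2)] -> total=31
Click 3 (1,4) count=1: revealed 0 new [(none)] -> total=31

Answer: .......
..#####
..#####
#######
#######
####...
###....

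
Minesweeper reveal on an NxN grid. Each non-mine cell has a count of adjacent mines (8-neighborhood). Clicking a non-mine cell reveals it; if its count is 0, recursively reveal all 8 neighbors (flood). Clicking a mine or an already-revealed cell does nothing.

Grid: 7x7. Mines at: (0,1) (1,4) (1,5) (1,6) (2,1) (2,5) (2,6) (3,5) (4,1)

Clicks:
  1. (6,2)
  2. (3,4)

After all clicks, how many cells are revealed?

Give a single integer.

Answer: 25

Derivation:
Click 1 (6,2) count=0: revealed 25 new [(2,2) (2,3) (2,4) (3,2) (3,3) (3,4) (4,2) (4,3) (4,4) (4,5) (4,6) (5,0) (5,1) (5,2) (5,3) (5,4) (5,5) (5,6) (6,0) (6,1) (6,2) (6,3) (6,4) (6,5) (6,6)] -> total=25
Click 2 (3,4) count=2: revealed 0 new [(none)] -> total=25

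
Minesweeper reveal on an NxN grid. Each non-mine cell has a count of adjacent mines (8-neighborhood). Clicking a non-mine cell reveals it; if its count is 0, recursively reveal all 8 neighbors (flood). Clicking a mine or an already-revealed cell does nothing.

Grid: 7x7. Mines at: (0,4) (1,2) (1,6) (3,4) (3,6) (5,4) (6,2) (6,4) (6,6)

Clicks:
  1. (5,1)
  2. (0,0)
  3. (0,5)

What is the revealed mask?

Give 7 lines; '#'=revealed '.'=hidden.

Answer: ##...#.
##.....
####...
####...
####...
####...
##.....

Derivation:
Click 1 (5,1) count=1: revealed 1 new [(5,1)] -> total=1
Click 2 (0,0) count=0: revealed 21 new [(0,0) (0,1) (1,0) (1,1) (2,0) (2,1) (2,2) (2,3) (3,0) (3,1) (3,2) (3,3) (4,0) (4,1) (4,2) (4,3) (5,0) (5,2) (5,3) (6,0) (6,1)] -> total=22
Click 3 (0,5) count=2: revealed 1 new [(0,5)] -> total=23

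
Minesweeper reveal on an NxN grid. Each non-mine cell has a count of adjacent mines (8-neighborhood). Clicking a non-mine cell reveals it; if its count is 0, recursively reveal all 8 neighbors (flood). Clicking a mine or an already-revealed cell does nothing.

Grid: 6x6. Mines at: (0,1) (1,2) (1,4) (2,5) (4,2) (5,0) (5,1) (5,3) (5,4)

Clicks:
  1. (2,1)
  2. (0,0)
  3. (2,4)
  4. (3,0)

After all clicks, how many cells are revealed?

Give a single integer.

Answer: 10

Derivation:
Click 1 (2,1) count=1: revealed 1 new [(2,1)] -> total=1
Click 2 (0,0) count=1: revealed 1 new [(0,0)] -> total=2
Click 3 (2,4) count=2: revealed 1 new [(2,4)] -> total=3
Click 4 (3,0) count=0: revealed 7 new [(1,0) (1,1) (2,0) (3,0) (3,1) (4,0) (4,1)] -> total=10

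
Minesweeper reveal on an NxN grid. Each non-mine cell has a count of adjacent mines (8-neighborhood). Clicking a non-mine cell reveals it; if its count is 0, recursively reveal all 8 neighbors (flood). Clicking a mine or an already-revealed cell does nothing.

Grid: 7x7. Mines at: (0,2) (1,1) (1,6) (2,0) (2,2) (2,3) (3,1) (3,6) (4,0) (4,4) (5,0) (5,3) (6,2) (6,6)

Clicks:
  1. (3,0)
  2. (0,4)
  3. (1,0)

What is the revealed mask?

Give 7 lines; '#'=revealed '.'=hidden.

Click 1 (3,0) count=3: revealed 1 new [(3,0)] -> total=1
Click 2 (0,4) count=0: revealed 6 new [(0,3) (0,4) (0,5) (1,3) (1,4) (1,5)] -> total=7
Click 3 (1,0) count=2: revealed 1 new [(1,0)] -> total=8

Answer: ...###.
#..###.
.......
#......
.......
.......
.......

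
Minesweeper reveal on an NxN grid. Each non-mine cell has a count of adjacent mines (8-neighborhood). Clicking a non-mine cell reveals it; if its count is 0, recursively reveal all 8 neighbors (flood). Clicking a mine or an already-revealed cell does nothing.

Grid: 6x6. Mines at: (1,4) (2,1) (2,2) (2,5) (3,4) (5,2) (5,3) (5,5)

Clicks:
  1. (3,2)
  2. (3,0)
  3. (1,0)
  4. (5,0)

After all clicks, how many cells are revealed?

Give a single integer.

Click 1 (3,2) count=2: revealed 1 new [(3,2)] -> total=1
Click 2 (3,0) count=1: revealed 1 new [(3,0)] -> total=2
Click 3 (1,0) count=1: revealed 1 new [(1,0)] -> total=3
Click 4 (5,0) count=0: revealed 5 new [(3,1) (4,0) (4,1) (5,0) (5,1)] -> total=8

Answer: 8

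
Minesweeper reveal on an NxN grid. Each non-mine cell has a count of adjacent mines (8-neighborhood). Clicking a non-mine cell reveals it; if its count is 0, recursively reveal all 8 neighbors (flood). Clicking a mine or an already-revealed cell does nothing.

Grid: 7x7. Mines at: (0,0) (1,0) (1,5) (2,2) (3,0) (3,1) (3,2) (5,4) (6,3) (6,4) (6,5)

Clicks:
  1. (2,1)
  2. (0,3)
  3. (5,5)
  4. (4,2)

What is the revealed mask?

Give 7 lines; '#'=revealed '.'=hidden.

Answer: .####..
.####..
.#.....
.......
..#....
.....#.
.......

Derivation:
Click 1 (2,1) count=5: revealed 1 new [(2,1)] -> total=1
Click 2 (0,3) count=0: revealed 8 new [(0,1) (0,2) (0,3) (0,4) (1,1) (1,2) (1,3) (1,4)] -> total=9
Click 3 (5,5) count=3: revealed 1 new [(5,5)] -> total=10
Click 4 (4,2) count=2: revealed 1 new [(4,2)] -> total=11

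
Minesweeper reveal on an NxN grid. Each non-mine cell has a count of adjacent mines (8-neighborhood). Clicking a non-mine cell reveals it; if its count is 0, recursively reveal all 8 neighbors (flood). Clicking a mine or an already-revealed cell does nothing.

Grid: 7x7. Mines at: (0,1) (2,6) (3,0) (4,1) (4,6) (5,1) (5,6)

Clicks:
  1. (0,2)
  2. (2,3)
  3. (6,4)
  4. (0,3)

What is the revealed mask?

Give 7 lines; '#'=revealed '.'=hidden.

Answer: ..#####
.######
.#####.
.#####.
..####.
..####.
..####.

Derivation:
Click 1 (0,2) count=1: revealed 1 new [(0,2)] -> total=1
Click 2 (2,3) count=0: revealed 32 new [(0,3) (0,4) (0,5) (0,6) (1,1) (1,2) (1,3) (1,4) (1,5) (1,6) (2,1) (2,2) (2,3) (2,4) (2,5) (3,1) (3,2) (3,3) (3,4) (3,5) (4,2) (4,3) (4,4) (4,5) (5,2) (5,3) (5,4) (5,5) (6,2) (6,3) (6,4) (6,5)] -> total=33
Click 3 (6,4) count=0: revealed 0 new [(none)] -> total=33
Click 4 (0,3) count=0: revealed 0 new [(none)] -> total=33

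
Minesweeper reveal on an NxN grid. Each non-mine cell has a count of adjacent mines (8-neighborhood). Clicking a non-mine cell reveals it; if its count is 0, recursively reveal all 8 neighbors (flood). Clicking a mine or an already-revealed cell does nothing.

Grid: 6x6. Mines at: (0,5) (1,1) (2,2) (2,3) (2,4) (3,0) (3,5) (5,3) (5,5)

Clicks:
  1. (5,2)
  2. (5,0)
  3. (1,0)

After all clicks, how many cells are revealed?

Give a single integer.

Click 1 (5,2) count=1: revealed 1 new [(5,2)] -> total=1
Click 2 (5,0) count=0: revealed 5 new [(4,0) (4,1) (4,2) (5,0) (5,1)] -> total=6
Click 3 (1,0) count=1: revealed 1 new [(1,0)] -> total=7

Answer: 7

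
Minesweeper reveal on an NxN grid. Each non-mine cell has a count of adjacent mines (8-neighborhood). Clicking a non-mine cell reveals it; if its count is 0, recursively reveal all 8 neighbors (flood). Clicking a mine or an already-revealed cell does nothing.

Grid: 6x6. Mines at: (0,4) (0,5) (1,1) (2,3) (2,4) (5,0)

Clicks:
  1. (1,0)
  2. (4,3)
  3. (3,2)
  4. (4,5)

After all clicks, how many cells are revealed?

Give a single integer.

Click 1 (1,0) count=1: revealed 1 new [(1,0)] -> total=1
Click 2 (4,3) count=0: revealed 20 new [(2,0) (2,1) (2,2) (3,0) (3,1) (3,2) (3,3) (3,4) (3,5) (4,0) (4,1) (4,2) (4,3) (4,4) (4,5) (5,1) (5,2) (5,3) (5,4) (5,5)] -> total=21
Click 3 (3,2) count=1: revealed 0 new [(none)] -> total=21
Click 4 (4,5) count=0: revealed 0 new [(none)] -> total=21

Answer: 21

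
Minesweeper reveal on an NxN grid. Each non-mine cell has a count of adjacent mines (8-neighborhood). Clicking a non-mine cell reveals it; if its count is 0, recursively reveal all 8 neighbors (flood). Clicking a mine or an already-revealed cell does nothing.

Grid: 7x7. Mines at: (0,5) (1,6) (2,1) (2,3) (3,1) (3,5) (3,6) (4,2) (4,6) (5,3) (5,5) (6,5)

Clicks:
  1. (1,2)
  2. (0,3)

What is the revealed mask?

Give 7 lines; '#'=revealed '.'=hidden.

Click 1 (1,2) count=2: revealed 1 new [(1,2)] -> total=1
Click 2 (0,3) count=0: revealed 9 new [(0,0) (0,1) (0,2) (0,3) (0,4) (1,0) (1,1) (1,3) (1,4)] -> total=10

Answer: #####..
#####..
.......
.......
.......
.......
.......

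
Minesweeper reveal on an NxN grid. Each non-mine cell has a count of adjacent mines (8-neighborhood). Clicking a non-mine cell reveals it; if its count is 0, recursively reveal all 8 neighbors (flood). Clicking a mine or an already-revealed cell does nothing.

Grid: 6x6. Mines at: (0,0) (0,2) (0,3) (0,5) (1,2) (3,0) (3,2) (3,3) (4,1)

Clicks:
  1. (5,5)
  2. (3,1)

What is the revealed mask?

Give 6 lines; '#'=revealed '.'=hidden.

Answer: ......
....##
....##
.#..##
..####
..####

Derivation:
Click 1 (5,5) count=0: revealed 14 new [(1,4) (1,5) (2,4) (2,5) (3,4) (3,5) (4,2) (4,3) (4,4) (4,5) (5,2) (5,3) (5,4) (5,5)] -> total=14
Click 2 (3,1) count=3: revealed 1 new [(3,1)] -> total=15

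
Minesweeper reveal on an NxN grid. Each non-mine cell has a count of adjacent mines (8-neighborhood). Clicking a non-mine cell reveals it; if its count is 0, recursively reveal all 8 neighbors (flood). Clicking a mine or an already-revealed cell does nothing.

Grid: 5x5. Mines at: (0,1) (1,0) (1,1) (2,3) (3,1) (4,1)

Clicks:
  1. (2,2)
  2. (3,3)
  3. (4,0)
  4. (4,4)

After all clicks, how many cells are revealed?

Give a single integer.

Click 1 (2,2) count=3: revealed 1 new [(2,2)] -> total=1
Click 2 (3,3) count=1: revealed 1 new [(3,3)] -> total=2
Click 3 (4,0) count=2: revealed 1 new [(4,0)] -> total=3
Click 4 (4,4) count=0: revealed 5 new [(3,2) (3,4) (4,2) (4,3) (4,4)] -> total=8

Answer: 8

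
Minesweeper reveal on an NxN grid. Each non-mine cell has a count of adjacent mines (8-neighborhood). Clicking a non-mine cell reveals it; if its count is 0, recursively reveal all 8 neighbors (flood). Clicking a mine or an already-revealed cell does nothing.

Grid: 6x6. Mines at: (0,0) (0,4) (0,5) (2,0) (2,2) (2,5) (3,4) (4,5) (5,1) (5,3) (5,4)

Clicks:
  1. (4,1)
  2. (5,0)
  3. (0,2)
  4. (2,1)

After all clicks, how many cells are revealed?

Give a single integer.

Answer: 9

Derivation:
Click 1 (4,1) count=1: revealed 1 new [(4,1)] -> total=1
Click 2 (5,0) count=1: revealed 1 new [(5,0)] -> total=2
Click 3 (0,2) count=0: revealed 6 new [(0,1) (0,2) (0,3) (1,1) (1,2) (1,3)] -> total=8
Click 4 (2,1) count=2: revealed 1 new [(2,1)] -> total=9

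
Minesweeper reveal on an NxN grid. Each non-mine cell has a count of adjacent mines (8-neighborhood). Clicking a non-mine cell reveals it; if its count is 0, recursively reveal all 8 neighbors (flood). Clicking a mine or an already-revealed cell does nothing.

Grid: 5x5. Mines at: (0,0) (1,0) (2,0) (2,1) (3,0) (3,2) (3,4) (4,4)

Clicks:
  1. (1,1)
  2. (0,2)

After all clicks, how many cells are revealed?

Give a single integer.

Click 1 (1,1) count=4: revealed 1 new [(1,1)] -> total=1
Click 2 (0,2) count=0: revealed 10 new [(0,1) (0,2) (0,3) (0,4) (1,2) (1,3) (1,4) (2,2) (2,3) (2,4)] -> total=11

Answer: 11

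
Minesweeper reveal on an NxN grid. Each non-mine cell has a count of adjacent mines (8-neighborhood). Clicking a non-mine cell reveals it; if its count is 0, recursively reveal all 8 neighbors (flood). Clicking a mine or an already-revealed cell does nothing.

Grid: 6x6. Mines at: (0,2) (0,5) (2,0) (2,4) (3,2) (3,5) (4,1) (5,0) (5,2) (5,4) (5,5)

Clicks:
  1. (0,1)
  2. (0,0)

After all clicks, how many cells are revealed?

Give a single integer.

Answer: 4

Derivation:
Click 1 (0,1) count=1: revealed 1 new [(0,1)] -> total=1
Click 2 (0,0) count=0: revealed 3 new [(0,0) (1,0) (1,1)] -> total=4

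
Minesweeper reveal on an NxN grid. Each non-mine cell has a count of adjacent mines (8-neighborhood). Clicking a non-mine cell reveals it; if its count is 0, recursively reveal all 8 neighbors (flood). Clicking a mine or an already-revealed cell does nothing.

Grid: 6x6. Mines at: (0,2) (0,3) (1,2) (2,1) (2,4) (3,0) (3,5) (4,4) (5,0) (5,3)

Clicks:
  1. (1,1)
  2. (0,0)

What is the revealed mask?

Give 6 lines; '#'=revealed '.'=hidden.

Answer: ##....
##....
......
......
......
......

Derivation:
Click 1 (1,1) count=3: revealed 1 new [(1,1)] -> total=1
Click 2 (0,0) count=0: revealed 3 new [(0,0) (0,1) (1,0)] -> total=4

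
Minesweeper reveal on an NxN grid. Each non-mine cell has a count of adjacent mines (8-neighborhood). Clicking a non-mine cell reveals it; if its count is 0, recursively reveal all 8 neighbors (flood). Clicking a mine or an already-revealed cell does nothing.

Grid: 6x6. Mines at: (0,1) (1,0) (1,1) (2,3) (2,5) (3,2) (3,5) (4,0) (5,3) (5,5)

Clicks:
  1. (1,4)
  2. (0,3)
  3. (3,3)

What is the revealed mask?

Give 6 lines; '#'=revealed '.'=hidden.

Click 1 (1,4) count=2: revealed 1 new [(1,4)] -> total=1
Click 2 (0,3) count=0: revealed 7 new [(0,2) (0,3) (0,4) (0,5) (1,2) (1,3) (1,5)] -> total=8
Click 3 (3,3) count=2: revealed 1 new [(3,3)] -> total=9

Answer: ..####
..####
......
...#..
......
......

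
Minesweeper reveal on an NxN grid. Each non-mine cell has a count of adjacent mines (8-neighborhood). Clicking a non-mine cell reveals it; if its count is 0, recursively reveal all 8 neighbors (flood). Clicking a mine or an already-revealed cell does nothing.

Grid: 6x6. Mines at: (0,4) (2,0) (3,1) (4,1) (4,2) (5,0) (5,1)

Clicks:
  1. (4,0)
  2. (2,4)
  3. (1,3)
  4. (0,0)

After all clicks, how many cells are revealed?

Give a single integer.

Click 1 (4,0) count=4: revealed 1 new [(4,0)] -> total=1
Click 2 (2,4) count=0: revealed 25 new [(0,0) (0,1) (0,2) (0,3) (1,0) (1,1) (1,2) (1,3) (1,4) (1,5) (2,1) (2,2) (2,3) (2,4) (2,5) (3,2) (3,3) (3,4) (3,5) (4,3) (4,4) (4,5) (5,3) (5,4) (5,5)] -> total=26
Click 3 (1,3) count=1: revealed 0 new [(none)] -> total=26
Click 4 (0,0) count=0: revealed 0 new [(none)] -> total=26

Answer: 26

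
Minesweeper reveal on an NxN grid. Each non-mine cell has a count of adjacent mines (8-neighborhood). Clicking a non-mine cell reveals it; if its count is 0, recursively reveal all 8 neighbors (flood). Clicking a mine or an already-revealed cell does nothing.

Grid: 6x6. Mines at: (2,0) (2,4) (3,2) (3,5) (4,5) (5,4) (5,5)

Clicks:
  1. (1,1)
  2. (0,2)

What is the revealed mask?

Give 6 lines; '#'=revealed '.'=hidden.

Answer: ######
######
.###..
......
......
......

Derivation:
Click 1 (1,1) count=1: revealed 1 new [(1,1)] -> total=1
Click 2 (0,2) count=0: revealed 14 new [(0,0) (0,1) (0,2) (0,3) (0,4) (0,5) (1,0) (1,2) (1,3) (1,4) (1,5) (2,1) (2,2) (2,3)] -> total=15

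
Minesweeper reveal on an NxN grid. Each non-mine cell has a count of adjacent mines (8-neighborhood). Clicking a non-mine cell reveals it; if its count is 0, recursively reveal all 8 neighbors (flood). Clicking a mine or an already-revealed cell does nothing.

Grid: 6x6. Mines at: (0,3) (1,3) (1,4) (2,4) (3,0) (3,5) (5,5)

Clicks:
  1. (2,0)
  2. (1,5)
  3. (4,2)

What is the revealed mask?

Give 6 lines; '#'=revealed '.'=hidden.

Answer: ......
.....#
####..
.####.
#####.
#####.

Derivation:
Click 1 (2,0) count=1: revealed 1 new [(2,0)] -> total=1
Click 2 (1,5) count=2: revealed 1 new [(1,5)] -> total=2
Click 3 (4,2) count=0: revealed 17 new [(2,1) (2,2) (2,3) (3,1) (3,2) (3,3) (3,4) (4,0) (4,1) (4,2) (4,3) (4,4) (5,0) (5,1) (5,2) (5,3) (5,4)] -> total=19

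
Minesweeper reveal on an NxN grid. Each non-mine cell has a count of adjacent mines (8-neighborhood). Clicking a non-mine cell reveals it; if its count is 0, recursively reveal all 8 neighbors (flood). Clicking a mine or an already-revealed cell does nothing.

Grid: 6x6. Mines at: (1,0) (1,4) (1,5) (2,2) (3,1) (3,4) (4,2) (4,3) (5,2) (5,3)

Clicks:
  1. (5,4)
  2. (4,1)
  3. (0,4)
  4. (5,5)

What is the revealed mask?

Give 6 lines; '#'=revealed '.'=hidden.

Click 1 (5,4) count=2: revealed 1 new [(5,4)] -> total=1
Click 2 (4,1) count=3: revealed 1 new [(4,1)] -> total=2
Click 3 (0,4) count=2: revealed 1 new [(0,4)] -> total=3
Click 4 (5,5) count=0: revealed 3 new [(4,4) (4,5) (5,5)] -> total=6

Answer: ....#.
......
......
......
.#..##
....##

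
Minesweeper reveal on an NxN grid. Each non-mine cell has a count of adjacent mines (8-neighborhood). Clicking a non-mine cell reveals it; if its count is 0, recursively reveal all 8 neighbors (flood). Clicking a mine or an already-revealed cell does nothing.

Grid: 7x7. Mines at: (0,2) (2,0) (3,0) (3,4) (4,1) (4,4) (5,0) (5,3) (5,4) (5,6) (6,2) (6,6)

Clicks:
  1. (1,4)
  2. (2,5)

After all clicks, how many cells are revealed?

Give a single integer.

Answer: 16

Derivation:
Click 1 (1,4) count=0: revealed 16 new [(0,3) (0,4) (0,5) (0,6) (1,3) (1,4) (1,5) (1,6) (2,3) (2,4) (2,5) (2,6) (3,5) (3,6) (4,5) (4,6)] -> total=16
Click 2 (2,5) count=1: revealed 0 new [(none)] -> total=16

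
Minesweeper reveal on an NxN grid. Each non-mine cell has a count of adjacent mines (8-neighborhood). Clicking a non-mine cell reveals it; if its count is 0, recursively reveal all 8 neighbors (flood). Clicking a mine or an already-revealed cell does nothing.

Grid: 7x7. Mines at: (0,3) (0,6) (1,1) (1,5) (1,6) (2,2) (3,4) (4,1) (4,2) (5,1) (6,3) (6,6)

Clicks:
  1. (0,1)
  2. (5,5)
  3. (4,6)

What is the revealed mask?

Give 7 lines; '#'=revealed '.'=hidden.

Answer: .#.....
.......
.....##
.....##
.....##
.....##
.......

Derivation:
Click 1 (0,1) count=1: revealed 1 new [(0,1)] -> total=1
Click 2 (5,5) count=1: revealed 1 new [(5,5)] -> total=2
Click 3 (4,6) count=0: revealed 7 new [(2,5) (2,6) (3,5) (3,6) (4,5) (4,6) (5,6)] -> total=9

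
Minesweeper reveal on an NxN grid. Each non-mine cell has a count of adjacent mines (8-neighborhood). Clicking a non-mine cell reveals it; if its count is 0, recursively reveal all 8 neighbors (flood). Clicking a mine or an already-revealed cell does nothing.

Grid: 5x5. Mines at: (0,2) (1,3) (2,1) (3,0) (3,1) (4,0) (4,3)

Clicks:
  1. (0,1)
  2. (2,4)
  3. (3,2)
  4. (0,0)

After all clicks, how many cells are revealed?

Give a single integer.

Answer: 6

Derivation:
Click 1 (0,1) count=1: revealed 1 new [(0,1)] -> total=1
Click 2 (2,4) count=1: revealed 1 new [(2,4)] -> total=2
Click 3 (3,2) count=3: revealed 1 new [(3,2)] -> total=3
Click 4 (0,0) count=0: revealed 3 new [(0,0) (1,0) (1,1)] -> total=6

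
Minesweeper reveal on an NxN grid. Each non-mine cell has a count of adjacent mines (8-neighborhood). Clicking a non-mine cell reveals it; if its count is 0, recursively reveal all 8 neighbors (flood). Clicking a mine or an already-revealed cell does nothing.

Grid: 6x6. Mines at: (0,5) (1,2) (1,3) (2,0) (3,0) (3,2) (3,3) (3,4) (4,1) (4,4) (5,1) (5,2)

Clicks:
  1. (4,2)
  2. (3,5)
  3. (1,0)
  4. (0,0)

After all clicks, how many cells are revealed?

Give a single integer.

Answer: 6

Derivation:
Click 1 (4,2) count=5: revealed 1 new [(4,2)] -> total=1
Click 2 (3,5) count=2: revealed 1 new [(3,5)] -> total=2
Click 3 (1,0) count=1: revealed 1 new [(1,0)] -> total=3
Click 4 (0,0) count=0: revealed 3 new [(0,0) (0,1) (1,1)] -> total=6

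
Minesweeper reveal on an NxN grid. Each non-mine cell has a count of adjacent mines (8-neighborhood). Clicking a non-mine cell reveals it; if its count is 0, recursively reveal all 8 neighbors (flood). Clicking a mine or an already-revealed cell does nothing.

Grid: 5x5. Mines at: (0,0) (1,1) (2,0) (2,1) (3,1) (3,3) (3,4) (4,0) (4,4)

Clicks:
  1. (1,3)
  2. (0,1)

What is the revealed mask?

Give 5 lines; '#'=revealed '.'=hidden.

Click 1 (1,3) count=0: revealed 9 new [(0,2) (0,3) (0,4) (1,2) (1,3) (1,4) (2,2) (2,3) (2,4)] -> total=9
Click 2 (0,1) count=2: revealed 1 new [(0,1)] -> total=10

Answer: .####
..###
..###
.....
.....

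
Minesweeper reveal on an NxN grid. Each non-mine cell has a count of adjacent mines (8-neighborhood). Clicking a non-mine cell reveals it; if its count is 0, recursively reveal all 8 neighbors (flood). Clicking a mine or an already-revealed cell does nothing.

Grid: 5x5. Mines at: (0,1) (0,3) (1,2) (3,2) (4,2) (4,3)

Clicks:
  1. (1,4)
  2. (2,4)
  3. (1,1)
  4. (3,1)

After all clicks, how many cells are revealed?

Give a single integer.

Answer: 8

Derivation:
Click 1 (1,4) count=1: revealed 1 new [(1,4)] -> total=1
Click 2 (2,4) count=0: revealed 5 new [(1,3) (2,3) (2,4) (3,3) (3,4)] -> total=6
Click 3 (1,1) count=2: revealed 1 new [(1,1)] -> total=7
Click 4 (3,1) count=2: revealed 1 new [(3,1)] -> total=8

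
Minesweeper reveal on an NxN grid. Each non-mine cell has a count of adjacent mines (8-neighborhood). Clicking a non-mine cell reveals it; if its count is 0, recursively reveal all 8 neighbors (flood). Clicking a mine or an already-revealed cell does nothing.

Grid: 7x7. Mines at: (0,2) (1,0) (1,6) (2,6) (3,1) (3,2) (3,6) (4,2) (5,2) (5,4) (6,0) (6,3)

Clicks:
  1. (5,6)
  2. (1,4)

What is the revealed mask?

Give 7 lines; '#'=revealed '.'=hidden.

Answer: ...###.
...###.
...###.
...###.
...####
.....##
.....##

Derivation:
Click 1 (5,6) count=0: revealed 6 new [(4,5) (4,6) (5,5) (5,6) (6,5) (6,6)] -> total=6
Click 2 (1,4) count=0: revealed 14 new [(0,3) (0,4) (0,5) (1,3) (1,4) (1,5) (2,3) (2,4) (2,5) (3,3) (3,4) (3,5) (4,3) (4,4)] -> total=20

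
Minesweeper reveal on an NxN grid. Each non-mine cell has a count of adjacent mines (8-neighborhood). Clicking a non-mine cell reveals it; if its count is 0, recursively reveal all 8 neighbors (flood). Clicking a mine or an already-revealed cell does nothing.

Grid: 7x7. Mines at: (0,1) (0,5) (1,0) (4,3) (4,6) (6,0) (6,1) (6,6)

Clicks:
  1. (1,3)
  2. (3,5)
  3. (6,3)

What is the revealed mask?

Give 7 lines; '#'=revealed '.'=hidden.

Click 1 (1,3) count=0: revealed 29 new [(0,2) (0,3) (0,4) (1,1) (1,2) (1,3) (1,4) (1,5) (1,6) (2,0) (2,1) (2,2) (2,3) (2,4) (2,5) (2,6) (3,0) (3,1) (3,2) (3,3) (3,4) (3,5) (3,6) (4,0) (4,1) (4,2) (5,0) (5,1) (5,2)] -> total=29
Click 2 (3,5) count=1: revealed 0 new [(none)] -> total=29
Click 3 (6,3) count=0: revealed 7 new [(5,3) (5,4) (5,5) (6,2) (6,3) (6,4) (6,5)] -> total=36

Answer: ..###..
.######
#######
#######
###....
######.
..####.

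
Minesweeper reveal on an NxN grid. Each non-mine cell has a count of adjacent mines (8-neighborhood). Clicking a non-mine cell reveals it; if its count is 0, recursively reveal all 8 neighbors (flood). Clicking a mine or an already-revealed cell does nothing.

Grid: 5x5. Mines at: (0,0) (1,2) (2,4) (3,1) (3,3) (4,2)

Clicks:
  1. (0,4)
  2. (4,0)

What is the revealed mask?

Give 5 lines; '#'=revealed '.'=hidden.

Click 1 (0,4) count=0: revealed 4 new [(0,3) (0,4) (1,3) (1,4)] -> total=4
Click 2 (4,0) count=1: revealed 1 new [(4,0)] -> total=5

Answer: ...##
...##
.....
.....
#....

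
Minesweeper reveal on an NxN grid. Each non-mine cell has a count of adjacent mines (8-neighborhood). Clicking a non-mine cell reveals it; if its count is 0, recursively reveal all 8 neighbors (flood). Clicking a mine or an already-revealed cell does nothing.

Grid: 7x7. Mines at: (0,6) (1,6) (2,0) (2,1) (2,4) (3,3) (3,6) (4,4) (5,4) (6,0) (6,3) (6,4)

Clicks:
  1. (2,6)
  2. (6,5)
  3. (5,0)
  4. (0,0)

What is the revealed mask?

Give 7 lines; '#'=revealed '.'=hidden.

Answer: ######.
######.
......#
.......
.......
#......
.....#.

Derivation:
Click 1 (2,6) count=2: revealed 1 new [(2,6)] -> total=1
Click 2 (6,5) count=2: revealed 1 new [(6,5)] -> total=2
Click 3 (5,0) count=1: revealed 1 new [(5,0)] -> total=3
Click 4 (0,0) count=0: revealed 12 new [(0,0) (0,1) (0,2) (0,3) (0,4) (0,5) (1,0) (1,1) (1,2) (1,3) (1,4) (1,5)] -> total=15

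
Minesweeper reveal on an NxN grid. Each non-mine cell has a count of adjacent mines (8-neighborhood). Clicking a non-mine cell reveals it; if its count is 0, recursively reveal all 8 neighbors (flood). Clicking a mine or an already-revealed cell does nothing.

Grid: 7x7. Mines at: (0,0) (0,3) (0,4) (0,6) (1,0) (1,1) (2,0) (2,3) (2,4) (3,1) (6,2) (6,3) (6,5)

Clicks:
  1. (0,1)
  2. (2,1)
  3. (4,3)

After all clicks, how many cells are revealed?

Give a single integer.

Answer: 21

Derivation:
Click 1 (0,1) count=3: revealed 1 new [(0,1)] -> total=1
Click 2 (2,1) count=4: revealed 1 new [(2,1)] -> total=2
Click 3 (4,3) count=0: revealed 19 new [(1,5) (1,6) (2,5) (2,6) (3,2) (3,3) (3,4) (3,5) (3,6) (4,2) (4,3) (4,4) (4,5) (4,6) (5,2) (5,3) (5,4) (5,5) (5,6)] -> total=21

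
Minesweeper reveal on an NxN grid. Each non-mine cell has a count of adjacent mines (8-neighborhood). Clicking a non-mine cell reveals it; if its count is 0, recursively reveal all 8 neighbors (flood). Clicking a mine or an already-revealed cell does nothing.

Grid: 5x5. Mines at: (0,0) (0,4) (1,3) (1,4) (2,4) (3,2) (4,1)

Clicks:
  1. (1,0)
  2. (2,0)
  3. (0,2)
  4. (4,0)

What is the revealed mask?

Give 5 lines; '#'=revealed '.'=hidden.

Click 1 (1,0) count=1: revealed 1 new [(1,0)] -> total=1
Click 2 (2,0) count=0: revealed 5 new [(1,1) (2,0) (2,1) (3,0) (3,1)] -> total=6
Click 3 (0,2) count=1: revealed 1 new [(0,2)] -> total=7
Click 4 (4,0) count=1: revealed 1 new [(4,0)] -> total=8

Answer: ..#..
##...
##...
##...
#....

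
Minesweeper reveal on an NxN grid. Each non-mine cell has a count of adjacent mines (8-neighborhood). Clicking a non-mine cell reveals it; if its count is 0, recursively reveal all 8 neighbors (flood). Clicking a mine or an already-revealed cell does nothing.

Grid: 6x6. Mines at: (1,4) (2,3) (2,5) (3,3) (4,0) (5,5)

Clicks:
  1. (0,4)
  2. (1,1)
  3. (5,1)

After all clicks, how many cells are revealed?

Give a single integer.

Answer: 16

Derivation:
Click 1 (0,4) count=1: revealed 1 new [(0,4)] -> total=1
Click 2 (1,1) count=0: revealed 14 new [(0,0) (0,1) (0,2) (0,3) (1,0) (1,1) (1,2) (1,3) (2,0) (2,1) (2,2) (3,0) (3,1) (3,2)] -> total=15
Click 3 (5,1) count=1: revealed 1 new [(5,1)] -> total=16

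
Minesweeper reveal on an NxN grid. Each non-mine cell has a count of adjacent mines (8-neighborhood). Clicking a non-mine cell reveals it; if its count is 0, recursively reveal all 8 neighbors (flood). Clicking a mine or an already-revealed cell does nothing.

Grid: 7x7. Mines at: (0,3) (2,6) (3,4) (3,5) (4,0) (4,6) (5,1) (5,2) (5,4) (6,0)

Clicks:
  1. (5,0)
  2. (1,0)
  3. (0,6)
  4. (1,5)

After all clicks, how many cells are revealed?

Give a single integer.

Answer: 25

Derivation:
Click 1 (5,0) count=3: revealed 1 new [(5,0)] -> total=1
Click 2 (1,0) count=0: revealed 18 new [(0,0) (0,1) (0,2) (1,0) (1,1) (1,2) (1,3) (2,0) (2,1) (2,2) (2,3) (3,0) (3,1) (3,2) (3,3) (4,1) (4,2) (4,3)] -> total=19
Click 3 (0,6) count=0: revealed 6 new [(0,4) (0,5) (0,6) (1,4) (1,5) (1,6)] -> total=25
Click 4 (1,5) count=1: revealed 0 new [(none)] -> total=25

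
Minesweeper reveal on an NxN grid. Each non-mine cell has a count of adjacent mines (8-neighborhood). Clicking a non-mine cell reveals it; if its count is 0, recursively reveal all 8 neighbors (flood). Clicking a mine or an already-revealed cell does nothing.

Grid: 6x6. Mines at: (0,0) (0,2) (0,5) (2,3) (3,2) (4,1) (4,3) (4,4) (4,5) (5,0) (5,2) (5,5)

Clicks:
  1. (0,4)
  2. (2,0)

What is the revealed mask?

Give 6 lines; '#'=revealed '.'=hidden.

Answer: ....#.
##....
##....
##....
......
......

Derivation:
Click 1 (0,4) count=1: revealed 1 new [(0,4)] -> total=1
Click 2 (2,0) count=0: revealed 6 new [(1,0) (1,1) (2,0) (2,1) (3,0) (3,1)] -> total=7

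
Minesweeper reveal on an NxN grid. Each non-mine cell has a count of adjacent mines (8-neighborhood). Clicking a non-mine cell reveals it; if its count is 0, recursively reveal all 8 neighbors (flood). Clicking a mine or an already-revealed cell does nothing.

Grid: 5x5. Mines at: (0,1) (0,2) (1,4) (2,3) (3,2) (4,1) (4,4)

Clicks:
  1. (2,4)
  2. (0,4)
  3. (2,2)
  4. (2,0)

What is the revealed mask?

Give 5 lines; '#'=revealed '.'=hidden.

Click 1 (2,4) count=2: revealed 1 new [(2,4)] -> total=1
Click 2 (0,4) count=1: revealed 1 new [(0,4)] -> total=2
Click 3 (2,2) count=2: revealed 1 new [(2,2)] -> total=3
Click 4 (2,0) count=0: revealed 6 new [(1,0) (1,1) (2,0) (2,1) (3,0) (3,1)] -> total=9

Answer: ....#
##...
###.#
##...
.....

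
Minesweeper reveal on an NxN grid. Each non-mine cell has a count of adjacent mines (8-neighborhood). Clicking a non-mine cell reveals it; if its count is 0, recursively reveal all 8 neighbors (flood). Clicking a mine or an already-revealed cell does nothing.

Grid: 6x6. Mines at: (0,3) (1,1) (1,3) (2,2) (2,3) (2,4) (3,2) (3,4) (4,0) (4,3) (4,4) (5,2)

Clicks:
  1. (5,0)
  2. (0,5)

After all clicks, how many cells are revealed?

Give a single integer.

Answer: 5

Derivation:
Click 1 (5,0) count=1: revealed 1 new [(5,0)] -> total=1
Click 2 (0,5) count=0: revealed 4 new [(0,4) (0,5) (1,4) (1,5)] -> total=5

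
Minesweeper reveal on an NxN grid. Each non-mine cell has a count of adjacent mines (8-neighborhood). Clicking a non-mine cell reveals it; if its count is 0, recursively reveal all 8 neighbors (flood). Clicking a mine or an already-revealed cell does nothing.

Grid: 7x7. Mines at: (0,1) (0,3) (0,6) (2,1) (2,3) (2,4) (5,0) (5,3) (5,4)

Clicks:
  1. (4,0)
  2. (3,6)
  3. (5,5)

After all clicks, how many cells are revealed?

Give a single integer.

Answer: 13

Derivation:
Click 1 (4,0) count=1: revealed 1 new [(4,0)] -> total=1
Click 2 (3,6) count=0: revealed 12 new [(1,5) (1,6) (2,5) (2,6) (3,5) (3,6) (4,5) (4,6) (5,5) (5,6) (6,5) (6,6)] -> total=13
Click 3 (5,5) count=1: revealed 0 new [(none)] -> total=13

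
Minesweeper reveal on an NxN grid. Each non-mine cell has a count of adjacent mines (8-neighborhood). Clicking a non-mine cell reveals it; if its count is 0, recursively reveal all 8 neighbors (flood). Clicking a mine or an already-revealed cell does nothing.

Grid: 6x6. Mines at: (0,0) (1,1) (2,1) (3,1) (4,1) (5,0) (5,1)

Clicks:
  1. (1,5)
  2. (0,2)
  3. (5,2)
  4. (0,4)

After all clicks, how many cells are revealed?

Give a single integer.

Click 1 (1,5) count=0: revealed 24 new [(0,2) (0,3) (0,4) (0,5) (1,2) (1,3) (1,4) (1,5) (2,2) (2,3) (2,4) (2,5) (3,2) (3,3) (3,4) (3,5) (4,2) (4,3) (4,4) (4,5) (5,2) (5,3) (5,4) (5,5)] -> total=24
Click 2 (0,2) count=1: revealed 0 new [(none)] -> total=24
Click 3 (5,2) count=2: revealed 0 new [(none)] -> total=24
Click 4 (0,4) count=0: revealed 0 new [(none)] -> total=24

Answer: 24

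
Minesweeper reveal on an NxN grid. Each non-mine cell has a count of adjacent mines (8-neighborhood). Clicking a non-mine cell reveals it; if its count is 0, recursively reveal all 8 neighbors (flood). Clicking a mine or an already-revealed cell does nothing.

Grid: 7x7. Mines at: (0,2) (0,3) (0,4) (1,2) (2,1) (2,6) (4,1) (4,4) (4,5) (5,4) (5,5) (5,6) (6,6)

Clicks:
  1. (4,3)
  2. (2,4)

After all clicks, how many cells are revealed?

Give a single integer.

Answer: 10

Derivation:
Click 1 (4,3) count=2: revealed 1 new [(4,3)] -> total=1
Click 2 (2,4) count=0: revealed 9 new [(1,3) (1,4) (1,5) (2,3) (2,4) (2,5) (3,3) (3,4) (3,5)] -> total=10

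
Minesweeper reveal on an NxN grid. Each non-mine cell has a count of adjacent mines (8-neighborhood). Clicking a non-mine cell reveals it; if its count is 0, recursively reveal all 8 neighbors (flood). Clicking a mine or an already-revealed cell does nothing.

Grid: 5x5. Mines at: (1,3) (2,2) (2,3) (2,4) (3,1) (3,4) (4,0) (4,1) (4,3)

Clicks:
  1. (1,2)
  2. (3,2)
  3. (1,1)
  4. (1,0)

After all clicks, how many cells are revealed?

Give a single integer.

Answer: 9

Derivation:
Click 1 (1,2) count=3: revealed 1 new [(1,2)] -> total=1
Click 2 (3,2) count=5: revealed 1 new [(3,2)] -> total=2
Click 3 (1,1) count=1: revealed 1 new [(1,1)] -> total=3
Click 4 (1,0) count=0: revealed 6 new [(0,0) (0,1) (0,2) (1,0) (2,0) (2,1)] -> total=9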